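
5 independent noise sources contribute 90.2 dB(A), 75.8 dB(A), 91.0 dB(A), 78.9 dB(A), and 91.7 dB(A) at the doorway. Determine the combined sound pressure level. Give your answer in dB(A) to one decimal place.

95.9 dB(A)

Incoherent sources combine by intensity addition: L_total = 10·log₁₀(Σ 10^(L_i/10)).
Σ 10^(L/10) = 10^(90.2/10) + 10^(75.8/10) + 10^(91.0/10) + 10^(78.9/10) + 10^(91.7/10) = 3.901e+09.
L_total = 10·log₁₀(3.901e+09) = 95.91 dB(A).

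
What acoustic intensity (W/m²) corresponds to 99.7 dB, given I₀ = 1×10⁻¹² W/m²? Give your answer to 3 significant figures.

0.00933 W/m²

I = I₀·10^(L/10) = 10⁻¹² × 10^(99.7/10) = 10^(-2.030).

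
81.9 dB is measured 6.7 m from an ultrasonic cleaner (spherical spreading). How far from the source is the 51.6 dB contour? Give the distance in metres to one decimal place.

219.3 m

The 30.3 dB drop corresponds to a distance ratio of 10^(30.3/20) for a point source.
r₂ = 6.7·10^((81.9−51.6)/20) = 6.7·10^(30.3/20) = 219.32 m.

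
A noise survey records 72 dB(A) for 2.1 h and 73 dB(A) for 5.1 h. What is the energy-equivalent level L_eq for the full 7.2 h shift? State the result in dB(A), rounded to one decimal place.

L_eq = 10·log₁₀[(1/T)·Σ tᵢ·10^(Lᵢ/10)] with T = 7.2 h.
Σ tᵢ·10^(Lᵢ/10) = 2.1·10^(72/10) + 5.1·10^(73/10) = 1.350e+08.
L_eq = 10·log₁₀(1.350e+08/7.2) = 72.73 dB(A).

72.7 dB(A)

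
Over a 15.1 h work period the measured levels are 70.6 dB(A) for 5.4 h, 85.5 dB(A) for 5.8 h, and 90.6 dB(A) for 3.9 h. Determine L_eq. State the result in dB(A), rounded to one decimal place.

L_eq = 10·log₁₀[(1/T)·Σ tᵢ·10^(Lᵢ/10)] with T = 15.1 h.
Σ tᵢ·10^(Lᵢ/10) = 5.4·10^(70.6/10) + 5.8·10^(85.5/10) + 3.9·10^(90.6/10) = 6.598e+09.
L_eq = 10·log₁₀(6.598e+09/15.1) = 86.40 dB(A).

86.4 dB(A)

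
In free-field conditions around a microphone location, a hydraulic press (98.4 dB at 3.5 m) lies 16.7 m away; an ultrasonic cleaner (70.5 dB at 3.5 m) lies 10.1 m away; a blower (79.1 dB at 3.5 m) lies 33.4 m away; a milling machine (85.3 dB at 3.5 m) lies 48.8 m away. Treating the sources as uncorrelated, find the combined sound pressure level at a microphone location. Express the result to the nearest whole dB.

85 dB

Apply inverse-square spreading to bring every level to the receiver, then sum 10^(L/10).
hydraulic press: 98.4 − 20·log₁₀(16.7/3.5) = 98.4 − 13.57 = 84.83 dB.
ultrasonic cleaner: 70.5 − 20·log₁₀(10.1/3.5) = 70.5 − 9.21 = 61.29 dB.
blower: 79.1 − 20·log₁₀(33.4/3.5) = 79.1 − 19.59 = 59.51 dB.
milling machine: 85.3 − 20·log₁₀(48.8/3.5) = 85.3 − 22.89 = 62.41 dB.
Σ 10^(L/10) = 3.079e+08 → L_total = 10·log₁₀(3.079e+08) = 84.88 dB.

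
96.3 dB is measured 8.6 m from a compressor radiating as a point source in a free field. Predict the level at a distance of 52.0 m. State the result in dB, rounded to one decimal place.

80.7 dB

Spherical spreading from a point source gives a 20·log₁₀(r₂/r₁) drop.
L₂ = 96.3 − 20·log₁₀(52.0/8.6) = 96.3 − 15.630 = 80.67 dB.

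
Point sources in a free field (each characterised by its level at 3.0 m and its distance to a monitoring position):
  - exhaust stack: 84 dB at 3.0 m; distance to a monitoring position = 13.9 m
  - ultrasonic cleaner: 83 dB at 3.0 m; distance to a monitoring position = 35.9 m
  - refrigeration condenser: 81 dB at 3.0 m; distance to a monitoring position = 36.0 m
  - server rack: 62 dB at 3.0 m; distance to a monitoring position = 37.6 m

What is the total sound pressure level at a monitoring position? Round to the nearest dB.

First find each source's level at the receiver (point-source: −20·log₁₀(r/r_ref)), then combine on an intensity basis.
exhaust stack: 84 − 20·log₁₀(13.9/3.0) = 84 − 13.32 = 70.68 dB.
ultrasonic cleaner: 83 − 20·log₁₀(35.9/3.0) = 83 − 21.56 = 61.44 dB.
refrigeration condenser: 81 − 20·log₁₀(36.0/3.0) = 81 − 21.58 = 59.42 dB.
server rack: 62 − 20·log₁₀(37.6/3.0) = 62 − 21.96 = 40.04 dB.
Σ 10^(L/10) = 1.398e+07 → L_total = 10·log₁₀(1.398e+07) = 71.45 dB.

71 dB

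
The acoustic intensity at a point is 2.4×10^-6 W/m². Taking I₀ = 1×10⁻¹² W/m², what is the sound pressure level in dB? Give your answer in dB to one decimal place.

63.8 dB

L = 10·log₁₀(I/I₀) = 10·log₁₀(2.4×10^-6/10⁻¹²) = 10·log₁₀(2.4×10^6).
L = 10·(0.3802 + 6) = 63.80 dB.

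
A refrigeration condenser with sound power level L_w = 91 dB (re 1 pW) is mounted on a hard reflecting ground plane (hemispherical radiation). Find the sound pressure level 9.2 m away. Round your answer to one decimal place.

L_p = L_w − 10·log₁₀(2π·r²) with r = 9.2 m.
2π·r² = 531.8 m², 10·log₁₀ of that is 27.258 dB.
L_p = 91 − 27.258 = 63.74 dB.

63.7 dB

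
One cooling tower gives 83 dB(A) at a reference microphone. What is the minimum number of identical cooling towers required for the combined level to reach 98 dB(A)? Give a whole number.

Need L₁ + 10·log₁₀ N ≥ 98, i.e. log₁₀ N ≥ 1.50.
N ≥ 10^(15.0/10) = 31.623, so N = 32.

32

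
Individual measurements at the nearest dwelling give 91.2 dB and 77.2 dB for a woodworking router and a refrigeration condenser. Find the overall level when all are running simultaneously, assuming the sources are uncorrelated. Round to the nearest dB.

For uncorrelated sources the intensities add, so convert each level to linear form, sum, and take 10·log₁₀ of the total.
Σ 10^(L/10) = 10^(91.2/10) + 10^(77.2/10) = 1.371e+09.
L_total = 10·log₁₀(1.371e+09) = 91.37 dB.

91 dB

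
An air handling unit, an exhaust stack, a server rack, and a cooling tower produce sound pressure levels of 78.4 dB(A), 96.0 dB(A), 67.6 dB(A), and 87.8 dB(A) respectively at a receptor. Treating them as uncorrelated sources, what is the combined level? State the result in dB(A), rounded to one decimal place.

96.7 dB(A)

For uncorrelated sources the intensities add, so convert each level to linear form, sum, and take 10·log₁₀ of the total.
Σ 10^(L/10) = 10^(78.4/10) + 10^(96.0/10) + 10^(67.6/10) + 10^(87.8/10) = 4.659e+09.
L_total = 10·log₁₀(4.659e+09) = 96.68 dB(A).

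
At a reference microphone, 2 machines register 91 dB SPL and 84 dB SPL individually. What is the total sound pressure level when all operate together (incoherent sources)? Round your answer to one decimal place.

For uncorrelated sources the intensities add, so convert each level to linear form, sum, and take 10·log₁₀ of the total.
Σ 10^(L/10) = 10^(91/10) + 10^(84/10) = 1.510e+09.
L_total = 10·log₁₀(1.510e+09) = 91.79 dB SPL.

91.8 dB SPL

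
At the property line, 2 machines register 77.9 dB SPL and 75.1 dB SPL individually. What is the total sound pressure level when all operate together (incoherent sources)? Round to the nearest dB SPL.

80 dB SPL

For uncorrelated sources the intensities add, so convert each level to linear form, sum, and take 10·log₁₀ of the total.
Σ 10^(L/10) = 10^(77.9/10) + 10^(75.1/10) = 9.402e+07.
L_total = 10·log₁₀(9.402e+07) = 79.73 dB SPL.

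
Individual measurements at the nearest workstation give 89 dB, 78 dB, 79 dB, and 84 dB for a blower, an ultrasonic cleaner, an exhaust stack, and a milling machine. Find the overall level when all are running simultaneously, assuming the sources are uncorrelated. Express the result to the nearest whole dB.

Incoherent sources combine by intensity addition: L_total = 10·log₁₀(Σ 10^(L_i/10)).
Σ 10^(L/10) = 10^(89/10) + 10^(78/10) + 10^(79/10) + 10^(84/10) = 1.188e+09.
L_total = 10·log₁₀(1.188e+09) = 90.75 dB.

91 dB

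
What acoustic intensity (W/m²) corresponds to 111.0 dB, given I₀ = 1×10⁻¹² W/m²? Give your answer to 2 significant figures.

I = I₀·10^(L/10) = 10⁻¹² × 10^(111.0/10) = 10^(-0.900).

0.13 W/m²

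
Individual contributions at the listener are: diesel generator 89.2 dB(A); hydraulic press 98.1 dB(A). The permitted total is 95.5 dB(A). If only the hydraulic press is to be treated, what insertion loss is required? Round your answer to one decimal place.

Everything except the hydraulic press sums to 10^(89.2/10) = 8.318e+08 in linear terms, 89.20 dB(A).
The limit corresponds to 10^(95.5/10) = 3.548e+09; subtracting the fixed part leaves 2.716e+09 for the hydraulic press, i.e. 94.34 dB(A).
Required insertion loss = 98.1 − 94.34 = 3.76 dB.

3.8 dB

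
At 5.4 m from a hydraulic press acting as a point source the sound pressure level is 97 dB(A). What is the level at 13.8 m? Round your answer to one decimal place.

For a point source, L₂ = L₁ − 20·log₁₀(r₂/r₁).
L₂ = 97 − 20·log₁₀(13.8/5.4) = 97 − 8.150 = 88.85 dB(A).

88.9 dB(A)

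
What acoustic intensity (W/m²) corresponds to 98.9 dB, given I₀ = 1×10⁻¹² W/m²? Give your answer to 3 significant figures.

I/I₀ = 10^(98.9/10) = 7.762e+09, so I = 7.762e+09 × 10⁻¹² W/m².

0.00776 W/m²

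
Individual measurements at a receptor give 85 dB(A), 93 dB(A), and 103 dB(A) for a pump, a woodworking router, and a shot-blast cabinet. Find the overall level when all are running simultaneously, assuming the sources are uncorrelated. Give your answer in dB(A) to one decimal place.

103.5 dB(A)

Incoherent sources combine by intensity addition: L_total = 10·log₁₀(Σ 10^(L_i/10)).
Σ 10^(L/10) = 10^(85/10) + 10^(93/10) + 10^(103/10) = 2.226e+10.
L_total = 10·log₁₀(2.226e+10) = 103.48 dB(A).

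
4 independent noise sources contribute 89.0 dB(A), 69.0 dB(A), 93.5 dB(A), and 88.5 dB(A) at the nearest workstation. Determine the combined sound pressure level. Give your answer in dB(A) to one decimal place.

For uncorrelated sources the intensities add, so convert each level to linear form, sum, and take 10·log₁₀ of the total.
Σ 10^(L/10) = 10^(89.0/10) + 10^(69.0/10) + 10^(93.5/10) + 10^(88.5/10) = 3.749e+09.
L_total = 10·log₁₀(3.749e+09) = 95.74 dB(A).

95.7 dB(A)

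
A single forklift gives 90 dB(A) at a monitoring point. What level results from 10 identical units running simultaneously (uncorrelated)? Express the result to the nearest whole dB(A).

100 dB(A)

With 10 equal, uncorrelated contributions the intensity is 10× that of one unit, giving a rise of 10·log₁₀ 10.
L_total = 90 + 10·log₁₀(10) = 90 + 10.000 = 100.00 dB(A).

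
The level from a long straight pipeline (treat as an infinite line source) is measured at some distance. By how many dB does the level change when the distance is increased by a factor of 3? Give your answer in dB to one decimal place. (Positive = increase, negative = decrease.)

-4.8 dB

With cylindrical spreading the level changes by −10·log₁₀(r₂/r₁).
ΔL = −10·log₁₀(3) = -4.77 dB.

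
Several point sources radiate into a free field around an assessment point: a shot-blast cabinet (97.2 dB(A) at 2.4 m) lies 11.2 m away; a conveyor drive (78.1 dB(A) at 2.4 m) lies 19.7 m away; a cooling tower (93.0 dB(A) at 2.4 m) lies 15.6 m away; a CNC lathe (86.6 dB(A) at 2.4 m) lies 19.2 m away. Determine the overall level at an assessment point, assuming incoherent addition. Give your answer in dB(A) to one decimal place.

84.7 dB(A)

First find each source's level at the receiver (point-source: −20·log₁₀(r/r_ref)), then combine on an intensity basis.
shot-blast cabinet: 97.2 − 20·log₁₀(11.2/2.4) = 97.2 − 13.38 = 83.82 dB(A).
conveyor drive: 78.1 − 20·log₁₀(19.7/2.4) = 78.1 − 18.29 = 59.81 dB(A).
cooling tower: 93.0 − 20·log₁₀(15.6/2.4) = 93.0 − 16.26 = 76.74 dB(A).
CNC lathe: 86.6 − 20·log₁₀(19.2/2.4) = 86.6 − 18.06 = 68.54 dB(A).
Σ 10^(L/10) = 2.963e+08 → L_total = 10·log₁₀(2.963e+08) = 84.72 dB(A).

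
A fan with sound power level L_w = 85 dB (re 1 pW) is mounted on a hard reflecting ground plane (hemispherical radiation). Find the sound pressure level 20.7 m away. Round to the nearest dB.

51 dB

The power spreads over a hemisphere of area 2π·r², so L_p = L_w − 10·log₁₀(2π·r²).
2π·r² = 2692 m², 10·log₁₀ of that is 34.301 dB.
L_p = 85 − 34.301 = 50.70 dB.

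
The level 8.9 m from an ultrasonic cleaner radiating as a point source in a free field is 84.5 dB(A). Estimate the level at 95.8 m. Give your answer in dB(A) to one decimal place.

Spherical spreading from a point source gives a 20·log₁₀(r₂/r₁) drop.
L₂ = 84.5 − 20·log₁₀(95.8/8.9) = 84.5 − 20.640 = 63.86 dB(A).

63.9 dB(A)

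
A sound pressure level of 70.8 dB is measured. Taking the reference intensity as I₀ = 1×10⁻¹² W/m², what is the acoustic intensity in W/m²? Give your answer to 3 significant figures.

1.20e-05 W/m²

L = 10·log₁₀(I/I₀) ⇒ I = I₀·10^(L/10) = 10⁻¹² × 10^7.08.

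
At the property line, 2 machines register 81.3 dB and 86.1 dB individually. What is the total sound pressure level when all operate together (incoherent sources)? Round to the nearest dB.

Incoherent sources combine by intensity addition: L_total = 10·log₁₀(Σ 10^(L_i/10)).
Σ 10^(L/10) = 10^(81.3/10) + 10^(86.1/10) = 5.423e+08.
L_total = 10·log₁₀(5.423e+08) = 87.34 dB.

87 dB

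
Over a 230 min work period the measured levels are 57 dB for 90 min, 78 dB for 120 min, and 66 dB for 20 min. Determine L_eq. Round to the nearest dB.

75 dB

Weight each interval's intensity by its duration and average over T = 230 min:
Σ tᵢ·10^(Lᵢ/10) = 90·10^(57/10) + 120·10^(78/10) + 20·10^(66/10) = 7.696e+09.
L_eq = 10·log₁₀(7.696e+09/230) = 75.25 dB.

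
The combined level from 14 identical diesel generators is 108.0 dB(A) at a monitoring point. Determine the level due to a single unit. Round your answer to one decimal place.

Dividing the total intensity by 14 lowers the level by 10·log₁₀ 14 = 11.461 dB: L₁ = 108.0 − 11.461.

96.5 dB(A)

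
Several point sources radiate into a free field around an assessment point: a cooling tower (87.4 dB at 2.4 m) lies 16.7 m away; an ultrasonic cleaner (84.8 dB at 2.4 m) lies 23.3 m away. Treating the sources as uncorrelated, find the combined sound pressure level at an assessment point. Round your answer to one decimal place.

71.6 dB

Apply inverse-square spreading to bring every level to the receiver, then sum 10^(L/10).
cooling tower: 87.4 − 20·log₁₀(16.7/2.4) = 87.4 − 16.85 = 70.55 dB.
ultrasonic cleaner: 84.8 − 20·log₁₀(23.3/2.4) = 84.8 − 19.74 = 65.06 dB.
Σ 10^(L/10) = 1.455e+07 → L_total = 10·log₁₀(1.455e+07) = 71.63 dB.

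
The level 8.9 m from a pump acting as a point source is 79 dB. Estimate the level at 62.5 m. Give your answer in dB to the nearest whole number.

Point-source attenuation: ΔL = 20·log₁₀(r₂/r₁) = 20·log₁₀(62.5/8.9) = 16.930 dB.
L₂ = 79 − 20·log₁₀(62.5/8.9) = 79 − 16.930 = 62.07 dB.

62 dB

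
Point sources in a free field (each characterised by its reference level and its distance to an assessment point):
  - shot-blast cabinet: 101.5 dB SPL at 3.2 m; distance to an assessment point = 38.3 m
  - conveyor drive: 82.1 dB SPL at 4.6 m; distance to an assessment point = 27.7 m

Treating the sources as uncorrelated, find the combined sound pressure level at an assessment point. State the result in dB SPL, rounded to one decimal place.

80.1 dB SPL

Propagate each source to the receiver with L = L_ref − 20·log₁₀(r/r_ref), then add intensities.
shot-blast cabinet: 101.5 − 20·log₁₀(38.3/3.2) = 101.5 − 21.56 = 79.94 dB SPL.
conveyor drive: 82.1 − 20·log₁₀(27.7/4.6) = 82.1 − 15.59 = 66.51 dB SPL.
Σ 10^(L/10) = 1.031e+08 → L_total = 10·log₁₀(1.031e+08) = 80.13 dB SPL.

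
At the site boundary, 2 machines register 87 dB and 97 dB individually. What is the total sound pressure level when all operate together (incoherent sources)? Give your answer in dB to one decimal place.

For uncorrelated sources the intensities add, so convert each level to linear form, sum, and take 10·log₁₀ of the total.
Σ 10^(L/10) = 10^(87/10) + 10^(97/10) = 5.513e+09.
L_total = 10·log₁₀(5.513e+09) = 97.41 dB.

97.4 dB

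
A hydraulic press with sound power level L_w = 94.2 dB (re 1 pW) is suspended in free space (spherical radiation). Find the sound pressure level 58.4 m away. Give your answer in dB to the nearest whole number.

48 dB

The power spreads over a sphere of area 4π·r², so L_p = L_w − 10·log₁₀(4π·r²).
4π·r² = 4.286e+04 m², 10·log₁₀ of that is 46.320 dB.
L_p = 94.2 − 46.320 = 47.88 dB.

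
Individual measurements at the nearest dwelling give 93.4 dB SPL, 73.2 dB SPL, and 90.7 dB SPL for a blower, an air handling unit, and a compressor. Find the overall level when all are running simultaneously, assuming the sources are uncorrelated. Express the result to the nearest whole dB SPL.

95 dB SPL

Incoherent sources combine by intensity addition: L_total = 10·log₁₀(Σ 10^(L_i/10)).
Σ 10^(L/10) = 10^(93.4/10) + 10^(73.2/10) + 10^(90.7/10) = 3.384e+09.
L_total = 10·log₁₀(3.384e+09) = 95.29 dB SPL.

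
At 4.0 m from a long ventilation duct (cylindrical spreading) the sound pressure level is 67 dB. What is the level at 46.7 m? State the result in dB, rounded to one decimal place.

56.3 dB

For a line source, L₂ = L₁ − 10·log₁₀(r₂/r₁).
L₂ = 67 − 10·log₁₀(46.7/4.0) = 67 − 10.673 = 56.33 dB.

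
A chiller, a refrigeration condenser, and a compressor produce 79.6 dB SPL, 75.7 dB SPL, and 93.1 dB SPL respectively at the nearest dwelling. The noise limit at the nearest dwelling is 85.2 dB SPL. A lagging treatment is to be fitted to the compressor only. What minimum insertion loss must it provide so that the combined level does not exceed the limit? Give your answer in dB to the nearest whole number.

Fixed contribution from the other sources: Σ 10^(L/10) = 10^(79.6/10) + 10^(75.7/10) = 1.284e+08 (81.08 dB SPL).
To meet 85.2 dB SPL overall, the treated compressor may contribute at most 10^(85.2/10) − 1.284e+08 = 2.028e+08, i.e. 83.07 dB SPL.
So the compressor must be reduced from 93.1 to 83.07 dB SPL: IL = 10.03 dB.

10 dB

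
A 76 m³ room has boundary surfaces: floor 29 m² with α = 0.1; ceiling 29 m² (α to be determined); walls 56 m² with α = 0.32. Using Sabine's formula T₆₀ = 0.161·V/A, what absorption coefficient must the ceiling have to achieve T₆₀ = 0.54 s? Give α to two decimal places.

0.06

Required total absorption A = 0.161·76/0.54 = 22.66 m².
Absorption from the other surfaces = 29·0.1 + 56·0.32 = 20.82 m², so the ceiling must supply 1.84 m² over 29 m².
α = 1.84/29 = 0.063.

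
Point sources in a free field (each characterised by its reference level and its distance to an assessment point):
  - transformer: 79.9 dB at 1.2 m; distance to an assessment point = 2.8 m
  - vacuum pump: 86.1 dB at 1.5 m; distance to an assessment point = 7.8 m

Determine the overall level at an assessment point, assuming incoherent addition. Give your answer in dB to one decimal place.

Propagate each source to the receiver with L = L_ref − 20·log₁₀(r/r_ref), then add intensities.
transformer: 79.9 − 20·log₁₀(2.8/1.2) = 79.9 − 7.36 = 72.54 dB.
vacuum pump: 86.1 − 20·log₁₀(7.8/1.5) = 86.1 − 14.32 = 71.78 dB.
Σ 10^(L/10) = 3.302e+07 → L_total = 10·log₁₀(3.302e+07) = 75.19 dB.

75.2 dB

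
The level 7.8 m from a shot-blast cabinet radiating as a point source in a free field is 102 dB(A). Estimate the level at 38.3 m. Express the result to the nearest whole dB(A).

Point-source attenuation: ΔL = 20·log₁₀(r₂/r₁) = 20·log₁₀(38.3/7.8) = 13.822 dB.
L₂ = 102 − 20·log₁₀(38.3/7.8) = 102 − 13.822 = 88.18 dB(A).

88 dB(A)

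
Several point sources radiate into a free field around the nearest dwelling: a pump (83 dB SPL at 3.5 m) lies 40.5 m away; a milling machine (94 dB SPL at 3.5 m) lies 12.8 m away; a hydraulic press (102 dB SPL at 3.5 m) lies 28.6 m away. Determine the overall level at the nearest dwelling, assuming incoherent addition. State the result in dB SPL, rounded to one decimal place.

86.3 dB SPL

Propagate each source to the receiver with L = L_ref − 20·log₁₀(r/r_ref), then add intensities.
pump: 83 − 20·log₁₀(40.5/3.5) = 83 − 21.27 = 61.73 dB SPL.
milling machine: 94 − 20·log₁₀(12.8/3.5) = 94 − 11.26 = 82.74 dB SPL.
hydraulic press: 102 − 20·log₁₀(28.6/3.5) = 102 − 18.25 = 83.75 dB SPL.
Σ 10^(L/10) = 4.267e+08 → L_total = 10·log₁₀(4.267e+08) = 86.30 dB SPL.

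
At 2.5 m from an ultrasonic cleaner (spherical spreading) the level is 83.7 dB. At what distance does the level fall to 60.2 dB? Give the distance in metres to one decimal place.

The 23.5 dB drop corresponds to a distance ratio of 10^(23.5/20) for a point source.
r₂ = 2.5·10^((83.7−60.2)/20) = 2.5·10^(23.5/20) = 37.41 m.

37.4 m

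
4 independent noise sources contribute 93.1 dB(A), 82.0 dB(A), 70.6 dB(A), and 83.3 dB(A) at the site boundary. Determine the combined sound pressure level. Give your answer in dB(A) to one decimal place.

Incoherent sources combine by intensity addition: L_total = 10·log₁₀(Σ 10^(L_i/10)).
Σ 10^(L/10) = 10^(93.1/10) + 10^(82.0/10) + 10^(70.6/10) + 10^(83.3/10) = 2.426e+09.
L_total = 10·log₁₀(2.426e+09) = 93.85 dB(A).

93.8 dB(A)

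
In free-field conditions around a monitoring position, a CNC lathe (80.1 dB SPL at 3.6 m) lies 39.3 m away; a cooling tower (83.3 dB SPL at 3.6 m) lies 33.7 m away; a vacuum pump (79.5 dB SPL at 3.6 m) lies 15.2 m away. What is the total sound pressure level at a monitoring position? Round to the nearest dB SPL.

69 dB SPL

Propagate each source to the receiver with L = L_ref − 20·log₁₀(r/r_ref), then add intensities.
CNC lathe: 80.1 − 20·log₁₀(39.3/3.6) = 80.1 − 20.76 = 59.34 dB SPL.
cooling tower: 83.3 − 20·log₁₀(33.7/3.6) = 83.3 − 19.43 = 63.87 dB SPL.
vacuum pump: 79.5 − 20·log₁₀(15.2/3.6) = 79.5 − 12.51 = 66.99 dB SPL.
Σ 10^(L/10) = 8.298e+06 → L_total = 10·log₁₀(8.298e+06) = 69.19 dB SPL.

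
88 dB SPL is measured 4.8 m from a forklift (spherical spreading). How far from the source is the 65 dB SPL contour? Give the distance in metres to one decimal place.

For a point source L₁ − L₂ = 20·log₁₀(r₂/r₁), so r₂ = r₁·10^((L₁−L₂)/20).
r₂ = 4.8·10^((88−65)/20) = 4.8·10^(23.0/20) = 67.80 m.

67.8 m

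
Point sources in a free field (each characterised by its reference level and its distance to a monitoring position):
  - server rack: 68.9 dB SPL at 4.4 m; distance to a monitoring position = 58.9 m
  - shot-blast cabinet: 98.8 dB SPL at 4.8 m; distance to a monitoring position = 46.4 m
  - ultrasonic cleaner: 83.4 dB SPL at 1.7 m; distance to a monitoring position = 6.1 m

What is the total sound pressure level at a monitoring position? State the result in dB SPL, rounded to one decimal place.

79.9 dB SPL

Propagate each source to the receiver with L = L_ref − 20·log₁₀(r/r_ref), then add intensities.
server rack: 68.9 − 20·log₁₀(58.9/4.4) = 68.9 − 22.53 = 46.37 dB SPL.
shot-blast cabinet: 98.8 − 20·log₁₀(46.4/4.8) = 98.8 − 19.71 = 79.09 dB SPL.
ultrasonic cleaner: 83.4 − 20·log₁₀(6.1/1.7) = 83.4 − 11.10 = 72.30 dB SPL.
Σ 10^(L/10) = 9.821e+07 → L_total = 10·log₁₀(9.821e+07) = 79.92 dB SPL.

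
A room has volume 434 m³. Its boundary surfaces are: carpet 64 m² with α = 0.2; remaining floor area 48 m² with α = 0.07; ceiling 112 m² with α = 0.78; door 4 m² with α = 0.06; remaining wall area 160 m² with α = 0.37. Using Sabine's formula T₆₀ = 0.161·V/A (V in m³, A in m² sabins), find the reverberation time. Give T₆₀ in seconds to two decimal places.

A = Σ Sᵢαᵢ = 64·0.2 + 48·0.07 + 112·0.78 + 4·0.06 + 160·0.37 = 162.96 m².
T₆₀ = 0.161 × 434 / 162.96 = 0.429 s.

0.43 s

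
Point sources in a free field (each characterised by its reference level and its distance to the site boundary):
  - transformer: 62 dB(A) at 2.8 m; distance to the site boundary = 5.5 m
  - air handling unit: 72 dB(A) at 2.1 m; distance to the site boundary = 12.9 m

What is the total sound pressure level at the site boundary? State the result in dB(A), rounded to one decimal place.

59.2 dB(A)

Apply inverse-square spreading to bring every level to the receiver, then sum 10^(L/10).
transformer: 62 − 20·log₁₀(5.5/2.8) = 62 − 5.86 = 56.14 dB(A).
air handling unit: 72 − 20·log₁₀(12.9/2.1) = 72 − 15.77 = 56.23 dB(A).
Σ 10^(L/10) = 8.308e+05 → L_total = 10·log₁₀(8.308e+05) = 59.19 dB(A).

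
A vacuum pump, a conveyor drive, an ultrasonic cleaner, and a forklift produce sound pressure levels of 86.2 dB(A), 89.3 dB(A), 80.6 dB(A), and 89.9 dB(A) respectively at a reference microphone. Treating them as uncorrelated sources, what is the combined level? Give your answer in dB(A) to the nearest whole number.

94 dB(A)

Incoherent sources combine by intensity addition: L_total = 10·log₁₀(Σ 10^(L_i/10)).
Σ 10^(L/10) = 10^(86.2/10) + 10^(89.3/10) + 10^(80.6/10) + 10^(89.9/10) = 2.360e+09.
L_total = 10·log₁₀(2.360e+09) = 93.73 dB(A).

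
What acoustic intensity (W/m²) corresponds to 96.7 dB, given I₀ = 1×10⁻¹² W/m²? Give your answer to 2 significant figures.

0.0047 W/m²

L = 10·log₁₀(I/I₀) ⇒ I = I₀·10^(L/10) = 10⁻¹² × 10^9.67.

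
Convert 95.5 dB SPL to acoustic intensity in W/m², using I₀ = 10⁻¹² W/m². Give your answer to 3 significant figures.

I/I₀ = 10^(95.5/10) = 3.548e+09, so I = 3.548e+09 × 10⁻¹² W/m².

0.00355 W/m²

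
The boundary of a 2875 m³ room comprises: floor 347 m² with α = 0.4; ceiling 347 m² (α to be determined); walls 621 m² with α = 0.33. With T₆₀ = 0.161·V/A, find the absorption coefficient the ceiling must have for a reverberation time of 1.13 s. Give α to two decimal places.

From T₆₀ = 0.161·V/A, the target T₆₀ = 1.13 s needs A = 0.161·2875/1.13 = 409.62 m².
Absorption from the other surfaces = 347·0.4 + 621·0.33 = 343.73 m², so the ceiling must supply 65.89 m² over 347 m².
α = 65.89/347 = 0.190.

0.19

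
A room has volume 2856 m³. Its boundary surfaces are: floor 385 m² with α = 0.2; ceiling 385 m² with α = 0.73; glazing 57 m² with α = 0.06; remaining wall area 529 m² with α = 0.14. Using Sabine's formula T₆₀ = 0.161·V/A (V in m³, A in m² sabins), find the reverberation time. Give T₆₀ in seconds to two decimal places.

A = Σ Sᵢαᵢ = 385·0.2 + 385·0.73 + 57·0.06 + 529·0.14 = 435.53 m².
T₆₀ = 0.161·V/A = 0.161·2856/435.53 = 1.056 s.

1.06 s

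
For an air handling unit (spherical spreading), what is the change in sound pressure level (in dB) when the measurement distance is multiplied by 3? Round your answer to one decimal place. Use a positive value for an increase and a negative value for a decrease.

Point-source spreading: ΔL = −20·log₁₀(r₂/r₁).
ΔL = −20·log₁₀(3) = -9.54 dB.

-9.5 dB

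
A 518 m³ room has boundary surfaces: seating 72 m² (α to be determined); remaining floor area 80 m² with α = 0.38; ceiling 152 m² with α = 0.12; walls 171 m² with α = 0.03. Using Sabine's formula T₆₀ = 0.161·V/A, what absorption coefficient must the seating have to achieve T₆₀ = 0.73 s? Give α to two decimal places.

0.84

A = 0.161·V/T₆₀ = 0.161·518/0.73 = 114.24 m² sabins.
Absorption from the other surfaces = 80·0.38 + 152·0.12 + 171·0.03 = 53.77 m², so the seating must supply 60.47 m² over 72 m².
α = 60.47/72 = 0.840.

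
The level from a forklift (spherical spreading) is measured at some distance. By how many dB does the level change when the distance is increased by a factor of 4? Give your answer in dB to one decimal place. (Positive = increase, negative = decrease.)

Point-source spreading: ΔL = −20·log₁₀(r₂/r₁).
ΔL = −20·log₁₀(4) = -12.04 dB.

-12.0 dB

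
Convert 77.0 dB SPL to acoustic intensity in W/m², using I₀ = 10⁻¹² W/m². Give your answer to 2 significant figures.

5.0e-05 W/m²

I/I₀ = 10^(77.0/10) = 5.012e+07, so I = 5.012e+07 × 10⁻¹² W/m².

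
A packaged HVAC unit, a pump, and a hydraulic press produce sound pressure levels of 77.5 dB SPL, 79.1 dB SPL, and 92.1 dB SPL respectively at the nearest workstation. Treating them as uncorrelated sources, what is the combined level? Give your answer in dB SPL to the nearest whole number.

Incoherent sources combine by intensity addition: L_total = 10·log₁₀(Σ 10^(L_i/10)).
Σ 10^(L/10) = 10^(77.5/10) + 10^(79.1/10) + 10^(92.1/10) = 1.759e+09.
L_total = 10·log₁₀(1.759e+09) = 92.45 dB SPL.

92 dB SPL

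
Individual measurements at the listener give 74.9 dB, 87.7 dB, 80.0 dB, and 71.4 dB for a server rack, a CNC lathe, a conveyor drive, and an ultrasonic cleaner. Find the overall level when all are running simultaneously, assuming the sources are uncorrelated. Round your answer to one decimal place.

Incoherent sources combine by intensity addition: L_total = 10·log₁₀(Σ 10^(L_i/10)).
Σ 10^(L/10) = 10^(74.9/10) + 10^(87.7/10) + 10^(80.0/10) + 10^(71.4/10) = 7.336e+08.
L_total = 10·log₁₀(7.336e+08) = 88.65 dB.

88.7 dB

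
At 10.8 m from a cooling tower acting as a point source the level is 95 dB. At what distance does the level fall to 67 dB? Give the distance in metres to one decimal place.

271.3 m

For a point source L₁ − L₂ = 20·log₁₀(r₂/r₁), so r₂ = r₁·10^((L₁−L₂)/20).
r₂ = 10.8·10^((95−67)/20) = 10.8·10^(28.0/20) = 271.28 m.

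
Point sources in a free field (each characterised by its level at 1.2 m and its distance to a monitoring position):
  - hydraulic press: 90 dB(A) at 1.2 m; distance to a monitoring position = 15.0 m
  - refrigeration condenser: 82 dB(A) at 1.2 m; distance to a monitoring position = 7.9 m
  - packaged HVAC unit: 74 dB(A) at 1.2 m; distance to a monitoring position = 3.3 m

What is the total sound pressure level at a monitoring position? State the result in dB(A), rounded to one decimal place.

First find each source's level at the receiver (point-source: −20·log₁₀(r/r_ref)), then combine on an intensity basis.
hydraulic press: 90 − 20·log₁₀(15.0/1.2) = 90 − 21.94 = 68.06 dB(A).
refrigeration condenser: 82 − 20·log₁₀(7.9/1.2) = 82 − 16.37 = 65.63 dB(A).
packaged HVAC unit: 74 − 20·log₁₀(3.3/1.2) = 74 − 8.79 = 65.21 dB(A).
Σ 10^(L/10) = 1.338e+07 → L_total = 10·log₁₀(1.338e+07) = 71.26 dB(A).

71.3 dB(A)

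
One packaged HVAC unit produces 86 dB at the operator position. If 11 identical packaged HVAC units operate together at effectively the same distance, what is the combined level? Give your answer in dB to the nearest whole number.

L_total = L₁ + 10·log₁₀ N for N identical incoherent sources.
L_total = 86 + 10·log₁₀(11) = 86 + 10.414 = 96.41 dB.

96 dB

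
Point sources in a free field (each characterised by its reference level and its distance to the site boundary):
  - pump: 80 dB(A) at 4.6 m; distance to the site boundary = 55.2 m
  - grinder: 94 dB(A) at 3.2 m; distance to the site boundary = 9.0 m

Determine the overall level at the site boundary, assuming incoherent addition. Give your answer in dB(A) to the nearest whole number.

85 dB(A)

Apply inverse-square spreading to bring every level to the receiver, then sum 10^(L/10).
pump: 80 − 20·log₁₀(55.2/4.6) = 80 − 21.58 = 58.42 dB(A).
grinder: 94 − 20·log₁₀(9.0/3.2) = 94 − 8.98 = 85.02 dB(A).
Σ 10^(L/10) = 3.182e+08 → L_total = 10·log₁₀(3.182e+08) = 85.03 dB(A).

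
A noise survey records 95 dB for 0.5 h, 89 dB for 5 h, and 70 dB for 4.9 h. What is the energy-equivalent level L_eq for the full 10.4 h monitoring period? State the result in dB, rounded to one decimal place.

L_eq = 10·log₁₀[(1/T)·Σ tᵢ·10^(Lᵢ/10)] with T = 10.4 h.
Σ tᵢ·10^(Lᵢ/10) = 0.5·10^(95/10) + 5·10^(89/10) + 4.9·10^(70/10) = 5.602e+09.
L_eq = 10·log₁₀(5.602e+09/10.4) = 87.31 dB.

87.3 dB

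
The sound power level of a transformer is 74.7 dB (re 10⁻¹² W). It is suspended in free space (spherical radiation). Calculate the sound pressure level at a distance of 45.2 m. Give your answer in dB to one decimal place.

Free-field spherical radiation: L_p = L_w − 10·log₁₀(4π·r²), r = 45.2 m.
4π·r² = 2.567e+04 m², 10·log₁₀ of that is 44.095 dB.
L_p = 74.7 − 44.095 = 30.61 dB.

30.6 dB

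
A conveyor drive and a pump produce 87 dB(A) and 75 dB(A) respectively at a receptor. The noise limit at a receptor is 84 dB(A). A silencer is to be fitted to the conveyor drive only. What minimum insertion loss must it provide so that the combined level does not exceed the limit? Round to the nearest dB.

4 dB

The untreated sources together contribute 10^(75/10) = 3.162e+07, i.e. 75.00 dB(A).
To meet 84 dB(A) overall, the treated conveyor drive may contribute at most 10^(84/10) − 3.162e+07 = 2.196e+08, i.e. 83.42 dB(A).
So the conveyor drive must be reduced from 87 to 83.42 dB(A): IL = 3.58 dB.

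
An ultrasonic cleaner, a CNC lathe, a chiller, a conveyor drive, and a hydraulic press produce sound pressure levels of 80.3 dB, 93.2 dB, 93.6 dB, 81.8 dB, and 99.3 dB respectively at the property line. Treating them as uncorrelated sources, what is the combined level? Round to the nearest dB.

Incoherent sources combine by intensity addition: L_total = 10·log₁₀(Σ 10^(L_i/10)).
Σ 10^(L/10) = 10^(80.3/10) + 10^(93.2/10) + 10^(93.6/10) + 10^(81.8/10) + 10^(99.3/10) = 1.315e+10.
L_total = 10·log₁₀(1.315e+10) = 101.19 dB.

101 dB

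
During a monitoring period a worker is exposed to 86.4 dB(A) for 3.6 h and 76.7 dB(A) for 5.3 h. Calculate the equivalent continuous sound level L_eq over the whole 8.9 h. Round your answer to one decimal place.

83.1 dB(A)

Weight each interval's intensity by its duration and average over T = 8.9 h:
Σ tᵢ·10^(Lᵢ/10) = 3.6·10^(86.4/10) + 5.3·10^(76.7/10) = 1.819e+09.
L_eq = 10·log₁₀(1.819e+09/8.9) = 83.11 dB(A).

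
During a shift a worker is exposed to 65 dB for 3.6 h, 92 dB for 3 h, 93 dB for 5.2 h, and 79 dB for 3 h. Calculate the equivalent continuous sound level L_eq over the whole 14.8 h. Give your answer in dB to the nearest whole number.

The energy average is taken in the linear domain: L_eq = 10·log₁₀[(Σ tᵢ·10^(Lᵢ/10))/T], T = 14.8 h.
Σ tᵢ·10^(Lᵢ/10) = 3.6·10^(65/10) + 3·10^(92/10) + 5.2·10^(93/10) + 3·10^(79/10) = 1.538e+10.
L_eq = 10·log₁₀(1.538e+10/14.8) = 90.17 dB.

90 dB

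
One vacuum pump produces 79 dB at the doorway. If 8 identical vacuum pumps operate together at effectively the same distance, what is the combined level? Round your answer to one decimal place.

88.0 dB

L_total = L₁ + 10·log₁₀ N for N identical incoherent sources.
L_total = 79 + 10·log₁₀(8) = 79 + 9.031 = 88.03 dB.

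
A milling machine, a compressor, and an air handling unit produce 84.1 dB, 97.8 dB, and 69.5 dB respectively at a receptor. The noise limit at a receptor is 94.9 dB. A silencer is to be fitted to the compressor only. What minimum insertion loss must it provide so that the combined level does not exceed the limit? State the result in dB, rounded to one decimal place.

Fixed contribution from the other sources: Σ 10^(L/10) = 10^(84.1/10) + 10^(69.5/10) = 2.660e+08 (84.25 dB).
The limit corresponds to 10^(94.9/10) = 3.090e+09; subtracting the fixed part leaves 2.824e+09 for the compressor, i.e. 94.51 dB.
So the compressor must be reduced from 97.8 to 94.51 dB: IL = 3.29 dB.

3.3 dB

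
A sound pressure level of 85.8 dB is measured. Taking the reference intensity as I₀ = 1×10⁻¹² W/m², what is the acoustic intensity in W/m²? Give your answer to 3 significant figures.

I = I₀·10^(L/10) = 10⁻¹² × 10^(85.8/10) = 10^(-3.420).

0.000380 W/m²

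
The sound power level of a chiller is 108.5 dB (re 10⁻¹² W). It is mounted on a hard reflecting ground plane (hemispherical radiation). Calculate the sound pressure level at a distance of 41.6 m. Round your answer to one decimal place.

Free-field hemispherical radiation: L_p = L_w − 10·log₁₀(2π·r²), r = 41.6 m.
2π·r² = 1.087e+04 m², 10·log₁₀ of that is 40.364 dB.
L_p = 108.5 − 40.364 = 68.14 dB.

68.1 dB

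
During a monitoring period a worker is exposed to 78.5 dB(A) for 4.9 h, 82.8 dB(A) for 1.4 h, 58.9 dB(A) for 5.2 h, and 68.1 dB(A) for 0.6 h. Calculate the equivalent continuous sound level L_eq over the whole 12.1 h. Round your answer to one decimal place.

Weight each interval's intensity by its duration and average over T = 12.1 h:
Σ tᵢ·10^(Lᵢ/10) = 4.9·10^(78.5/10) + 1.4·10^(82.8/10) + 5.2·10^(58.9/10) + 0.6·10^(68.1/10) = 6.216e+08.
L_eq = 10·log₁₀(6.216e+08/12.1) = 77.11 dB(A).

77.1 dB(A)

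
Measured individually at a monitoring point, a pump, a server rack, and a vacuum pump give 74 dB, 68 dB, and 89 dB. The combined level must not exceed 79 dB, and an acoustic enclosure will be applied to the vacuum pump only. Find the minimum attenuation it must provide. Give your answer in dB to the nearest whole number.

Everything except the vacuum pump sums to 10^(74/10) + 10^(68/10) = 3.143e+07 in linear terms, 74.97 dB.
To meet 79 dB overall, the treated vacuum pump may contribute at most 10^(79/10) − 3.143e+07 = 4.800e+07, i.e. 76.81 dB.
So the vacuum pump must be reduced from 89 to 76.81 dB: IL = 12.19 dB.

12 dB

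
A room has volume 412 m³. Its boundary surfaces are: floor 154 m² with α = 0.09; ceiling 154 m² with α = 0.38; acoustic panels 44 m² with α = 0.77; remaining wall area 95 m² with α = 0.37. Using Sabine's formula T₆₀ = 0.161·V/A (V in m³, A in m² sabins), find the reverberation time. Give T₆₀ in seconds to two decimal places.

0.47 s

Summing Sᵢαᵢ: 154·0.09 + 154·0.38 + 44·0.77 + 95·0.37 = 141.41 m².
T₆₀ = 0.161·V/A = 0.161·412/141.41 = 0.469 s.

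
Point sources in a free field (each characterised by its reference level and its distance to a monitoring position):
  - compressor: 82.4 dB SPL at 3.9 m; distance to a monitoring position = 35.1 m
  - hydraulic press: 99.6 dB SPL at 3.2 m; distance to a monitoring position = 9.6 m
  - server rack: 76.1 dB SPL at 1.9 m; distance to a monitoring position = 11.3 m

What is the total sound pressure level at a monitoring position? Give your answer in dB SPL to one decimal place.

90.1 dB SPL

Apply inverse-square spreading to bring every level to the receiver, then sum 10^(L/10).
compressor: 82.4 − 20·log₁₀(35.1/3.9) = 82.4 − 19.08 = 63.32 dB SPL.
hydraulic press: 99.6 − 20·log₁₀(9.6/3.2) = 99.6 − 9.54 = 90.06 dB SPL.
server rack: 76.1 − 20·log₁₀(11.3/1.9) = 76.1 − 15.49 = 60.61 dB SPL.
Σ 10^(L/10) = 1.017e+09 → L_total = 10·log₁₀(1.017e+09) = 90.07 dB SPL.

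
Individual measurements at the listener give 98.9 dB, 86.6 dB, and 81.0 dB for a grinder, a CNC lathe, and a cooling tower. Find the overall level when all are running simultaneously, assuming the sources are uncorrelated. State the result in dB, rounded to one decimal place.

99.2 dB

For uncorrelated sources the intensities add, so convert each level to linear form, sum, and take 10·log₁₀ of the total.
Σ 10^(L/10) = 10^(98.9/10) + 10^(86.6/10) + 10^(81.0/10) = 8.345e+09.
L_total = 10·log₁₀(8.345e+09) = 99.21 dB.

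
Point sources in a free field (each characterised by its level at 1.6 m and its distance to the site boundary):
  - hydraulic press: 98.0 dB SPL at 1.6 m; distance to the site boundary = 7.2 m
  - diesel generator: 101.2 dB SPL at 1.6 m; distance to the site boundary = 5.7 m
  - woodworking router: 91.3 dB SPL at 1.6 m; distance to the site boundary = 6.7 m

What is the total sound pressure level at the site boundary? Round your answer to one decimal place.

91.5 dB SPL

First find each source's level at the receiver (point-source: −20·log₁₀(r/r_ref)), then combine on an intensity basis.
hydraulic press: 98.0 − 20·log₁₀(7.2/1.6) = 98.0 − 13.06 = 84.94 dB SPL.
diesel generator: 101.2 − 20·log₁₀(5.7/1.6) = 101.2 − 11.04 = 90.16 dB SPL.
woodworking router: 91.3 − 20·log₁₀(6.7/1.6) = 91.3 − 12.44 = 78.86 dB SPL.
Σ 10^(L/10) = 1.427e+09 → L_total = 10·log₁₀(1.427e+09) = 91.54 dB SPL.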